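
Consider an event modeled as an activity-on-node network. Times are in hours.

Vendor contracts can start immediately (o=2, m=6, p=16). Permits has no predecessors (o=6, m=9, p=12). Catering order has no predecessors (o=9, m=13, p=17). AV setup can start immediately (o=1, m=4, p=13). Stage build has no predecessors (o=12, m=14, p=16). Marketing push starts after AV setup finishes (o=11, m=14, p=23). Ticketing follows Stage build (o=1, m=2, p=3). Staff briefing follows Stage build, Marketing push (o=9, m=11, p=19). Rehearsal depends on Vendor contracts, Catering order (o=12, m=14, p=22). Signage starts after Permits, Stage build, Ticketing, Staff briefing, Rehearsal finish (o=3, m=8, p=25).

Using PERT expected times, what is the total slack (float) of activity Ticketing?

16 hours

te_Vendor contracts = (2 + 4·6 + 16)/6 = 42/6 = 7
te_Permits = (6 + 4·9 + 12)/6 = 54/6 = 9
te_Catering order = (9 + 4·13 + 17)/6 = 78/6 = 13
te_AV setup = (1 + 4·4 + 13)/6 = 30/6 = 5
te_Stage build = (12 + 4·14 + 16)/6 = 84/6 = 14
te_Marketing push = (11 + 4·14 + 23)/6 = 90/6 = 15
te_Ticketing = (1 + 4·2 + 3)/6 = 12/6 = 2
te_Staff briefing = (9 + 4·11 + 19)/6 = 72/6 = 12
te_Rehearsal = (12 + 4·14 + 22)/6 = 90/6 = 15
te_Signage = (3 + 4·8 + 25)/6 = 60/6 = 10

Forward pass:
ES_Vendor contracts = 0; EF_Vendor contracts = 7
ES_Permits = 0; EF_Permits = 9
ES_Catering order = 0; EF_Catering order = 13
ES_AV setup = 0; EF_AV setup = 5
ES_Stage build = 0; EF_Stage build = 14
ES_Marketing push = 5; EF_Marketing push = 5+15 = 20
ES_Ticketing = 14; EF_Ticketing = 14+2 = 16
ES_Staff briefing = max(EF_Stage build=14, EF_Marketing push=20) = 20; EF_Staff briefing = 20+12 = 32
ES_Rehearsal = max(EF_Vendor contracts=7, EF_Catering order=13) = 13; EF_Rehearsal = 13+15 = 28
ES_Signage = max(EF_Permits=9, EF_Stage build=14, EF_Ticketing=16, EF_Staff briefing=32, EF_Rehearsal=28) = 32; EF_Signage = 32+10 = 42
Expected project duration μ = 42 hours. Critical path: AV setup → Marketing push → Staff briefing → Signage.

Backward pass:
LF_Signage = 42; LS_Signage = 42−10 = 32
LF_Rehearsal = LS_Signage = 32; LS_Rehearsal = 32−15 = 17
LF_Staff briefing = LS_Signage = 32; LS_Staff briefing = 32−12 = 20
LF_Ticketing = LS_Signage = 32; LS_Ticketing = 32−2 = 30
LF_Marketing push = LS_Staff briefing = 20; LS_Marketing push = 20−15 = 5
LF_Stage build = min(LS_Ticketing=30, LS_Staff briefing=20, LS_Signage=32) = 20; LS_Stage build = 20−14 = 6
LF_AV setup = LS_Marketing push = 5; LS_AV setup = 5−5 = 0
LF_Catering order = LS_Rehearsal = 17; LS_Catering order = 17−13 = 4
LF_Permits = LS_Signage = 32; LS_Permits = 32−9 = 23
LF_Vendor contracts = LS_Rehearsal = 17; LS_Vendor contracts = 17−7 = 10
Slack_Ticketing = LS_Ticketing − ES_Ticketing = 30 − 14 = 16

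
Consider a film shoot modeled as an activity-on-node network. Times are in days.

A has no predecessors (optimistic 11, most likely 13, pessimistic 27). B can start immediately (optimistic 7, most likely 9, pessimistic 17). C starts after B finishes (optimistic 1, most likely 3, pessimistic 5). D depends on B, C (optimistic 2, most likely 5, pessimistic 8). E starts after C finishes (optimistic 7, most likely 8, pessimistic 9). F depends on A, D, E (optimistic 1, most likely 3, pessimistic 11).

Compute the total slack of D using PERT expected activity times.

te_A = (11 + 4·13 + 27)/6 = 90/6 = 15
te_B = (7 + 4·9 + 17)/6 = 60/6 = 10
te_C = (1 + 4·3 + 5)/6 = 18/6 = 3
te_D = (2 + 4·5 + 8)/6 = 30/6 = 5
te_E = (7 + 4·8 + 9)/6 = 48/6 = 8
te_F = (1 + 4·3 + 11)/6 = 24/6 = 4

Forward pass:
ES_A = 0; EF_A = 15
ES_B = 0; EF_B = 10
ES_C = 10; EF_C = 10+3 = 13
ES_D = max(EF_B=10, EF_C=13) = 13; EF_D = 13+5 = 18
ES_E = 13; EF_E = 13+8 = 21
ES_F = max(EF_A=15, EF_D=18, EF_E=21) = 21; EF_F = 21+4 = 25
Expected project duration μ = 25 days. Critical path: B → C → E → F.

Backward pass:
LF_F = 25; LS_F = 25−4 = 21
LF_E = LS_F = 21; LS_E = 21−8 = 13
LF_D = LS_F = 21; LS_D = 21−5 = 16
LF_C = min(LS_D=16, LS_E=13) = 13; LS_C = 13−3 = 10
LF_B = min(LS_C=10, LS_D=16) = 10; LS_B = 10−10 = 0
LF_A = LS_F = 21; LS_A = 21−15 = 6
Slack_D = LS_D − ES_D = 16 − 13 = 3

3 days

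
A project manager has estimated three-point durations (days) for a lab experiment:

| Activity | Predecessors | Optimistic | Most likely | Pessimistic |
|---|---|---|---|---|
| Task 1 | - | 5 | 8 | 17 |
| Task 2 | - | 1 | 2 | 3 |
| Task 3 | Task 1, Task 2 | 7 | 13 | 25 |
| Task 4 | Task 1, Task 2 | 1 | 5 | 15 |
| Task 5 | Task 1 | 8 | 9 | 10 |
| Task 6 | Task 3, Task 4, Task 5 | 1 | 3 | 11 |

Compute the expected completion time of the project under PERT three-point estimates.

te_Task 1 = (5 + 4·8 + 17)/6 = 54/6 = 9
te_Task 2 = (1 + 4·2 + 3)/6 = 12/6 = 2
te_Task 3 = (7 + 4·13 + 25)/6 = 84/6 = 14
te_Task 4 = (1 + 4·5 + 15)/6 = 36/6 = 6
te_Task 5 = (8 + 4·9 + 10)/6 = 54/6 = 9
te_Task 6 = (1 + 4·3 + 11)/6 = 24/6 = 4

Forward pass:
ES_Task 1 = 0; EF_Task 1 = 9
ES_Task 2 = 0; EF_Task 2 = 2
ES_Task 3 = max(EF_Task 1=9, EF_Task 2=2) = 9; EF_Task 3 = 9+14 = 23
ES_Task 4 = max(EF_Task 1=9, EF_Task 2=2) = 9; EF_Task 4 = 9+6 = 15
ES_Task 5 = 9; EF_Task 5 = 9+9 = 18
ES_Task 6 = max(EF_Task 3=23, EF_Task 4=15, EF_Task 5=18) = 23; EF_Task 6 = 23+4 = 27
Expected project duration μ = 27 days. Critical path: Task 1 → Task 3 → Task 6.

27 days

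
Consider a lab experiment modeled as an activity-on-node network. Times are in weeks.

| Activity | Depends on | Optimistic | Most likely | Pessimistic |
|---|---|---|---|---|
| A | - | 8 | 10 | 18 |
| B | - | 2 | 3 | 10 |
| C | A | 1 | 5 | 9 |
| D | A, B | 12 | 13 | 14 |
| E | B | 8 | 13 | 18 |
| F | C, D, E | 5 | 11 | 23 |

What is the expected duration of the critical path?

36 weeks

te_A = (8 + 4·10 + 18)/6 = 66/6 = 11
te_B = (2 + 4·3 + 10)/6 = 24/6 = 4
te_C = (1 + 4·5 + 9)/6 = 30/6 = 5
te_D = (12 + 4·13 + 14)/6 = 78/6 = 13
te_E = (8 + 4·13 + 18)/6 = 78/6 = 13
te_F = (5 + 4·11 + 23)/6 = 72/6 = 12

Forward pass:
ES_A = 0; EF_A = 11
ES_B = 0; EF_B = 4
ES_C = 11; EF_C = 11+5 = 16
ES_D = max(EF_A=11, EF_B=4) = 11; EF_D = 11+13 = 24
ES_E = 4; EF_E = 4+13 = 17
ES_F = max(EF_C=16, EF_D=24, EF_E=17) = 24; EF_F = 24+12 = 36
Expected project duration μ = 36 weeks. Critical path: A → D → F.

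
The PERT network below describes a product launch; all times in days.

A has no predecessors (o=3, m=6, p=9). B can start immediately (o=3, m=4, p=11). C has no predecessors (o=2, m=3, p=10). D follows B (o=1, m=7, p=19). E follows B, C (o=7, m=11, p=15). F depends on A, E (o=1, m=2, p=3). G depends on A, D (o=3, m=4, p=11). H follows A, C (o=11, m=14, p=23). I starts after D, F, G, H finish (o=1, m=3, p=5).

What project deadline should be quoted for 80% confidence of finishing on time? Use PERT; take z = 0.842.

te_A = (3 + 4·6 + 9)/6 = 36/6 = 6; σ²_A = ((9−3)/6)² = 1.000
te_B = (3 + 4·4 + 11)/6 = 30/6 = 5; σ²_B = ((11−3)/6)² = 1.778
te_C = (2 + 4·3 + 10)/6 = 24/6 = 4; σ²_C = ((10−2)/6)² = 1.778
te_D = (1 + 4·7 + 19)/6 = 48/6 = 8; σ²_D = ((19−1)/6)² = 9.000
te_E = (7 + 4·11 + 15)/6 = 66/6 = 11; σ²_E = ((15−7)/6)² = 1.778
te_F = (1 + 4·2 + 3)/6 = 12/6 = 2; σ²_F = ((3−1)/6)² = 0.111
te_G = (3 + 4·4 + 11)/6 = 30/6 = 5; σ²_G = ((11−3)/6)² = 1.778
te_H = (11 + 4·14 + 23)/6 = 90/6 = 15; σ²_H = ((23−11)/6)² = 4.000
te_I = (1 + 4·3 + 5)/6 = 18/6 = 3; σ²_I = ((5−1)/6)² = 0.444

Forward pass:
ES_A = 0; EF_A = 6
ES_B = 0; EF_B = 5
ES_C = 0; EF_C = 4
ES_D = 5; EF_D = 5+8 = 13
ES_E = max(EF_B=5, EF_C=4) = 5; EF_E = 5+11 = 16
ES_F = max(EF_A=6, EF_E=16) = 16; EF_F = 16+2 = 18
ES_G = max(EF_A=6, EF_D=13) = 13; EF_G = 13+5 = 18
ES_H = max(EF_A=6, EF_C=4) = 6; EF_H = 6+15 = 21
ES_I = max(EF_D=13, EF_F=18, EF_G=18, EF_H=21) = 21; EF_I = 21+3 = 24
Expected project duration μ = 24 days. Critical path: A → H → I.

Variance along critical path = 1.000 + 4.000 + 0.444 = 5.444; σ = 2.333 days.
D = μ + z·σ = 24 + 0.842·2.333 = 26.0 days

26.0 days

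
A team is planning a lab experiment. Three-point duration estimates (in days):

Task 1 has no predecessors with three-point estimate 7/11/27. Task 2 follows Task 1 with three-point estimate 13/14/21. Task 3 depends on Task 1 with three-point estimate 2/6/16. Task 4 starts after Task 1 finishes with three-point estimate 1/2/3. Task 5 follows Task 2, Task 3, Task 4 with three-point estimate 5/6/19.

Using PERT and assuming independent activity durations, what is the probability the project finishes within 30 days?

0.081

te_Task 1 = (7 + 4·11 + 27)/6 = 78/6 = 13; σ²_Task 1 = ((27−7)/6)² = 11.111
te_Task 2 = (13 + 4·14 + 21)/6 = 90/6 = 15; σ²_Task 2 = ((21−13)/6)² = 1.778
te_Task 3 = (2 + 4·6 + 16)/6 = 42/6 = 7; σ²_Task 3 = ((16−2)/6)² = 5.444
te_Task 4 = (1 + 4·2 + 3)/6 = 12/6 = 2; σ²_Task 4 = ((3−1)/6)² = 0.111
te_Task 5 = (5 + 4·6 + 19)/6 = 48/6 = 8; σ²_Task 5 = ((19−5)/6)² = 5.444

Forward pass:
ES_Task 1 = 0; EF_Task 1 = 13
ES_Task 2 = 13; EF_Task 2 = 13+15 = 28
ES_Task 3 = 13; EF_Task 3 = 13+7 = 20
ES_Task 4 = 13; EF_Task 4 = 13+2 = 15
ES_Task 5 = max(EF_Task 2=28, EF_Task 3=20, EF_Task 4=15) = 28; EF_Task 5 = 28+8 = 36
Expected project duration μ = 36 days. Critical path: Task 1 → Task 2 → Task 5.

Variance along critical path = 11.111 + 1.778 + 5.444 = 18.333; σ = √18.333 = 4.282 days.
Z = (30 − 36) / 4.282 = -1.401
P(T ≤ 30) = Φ(-1.401) ≈ 0.081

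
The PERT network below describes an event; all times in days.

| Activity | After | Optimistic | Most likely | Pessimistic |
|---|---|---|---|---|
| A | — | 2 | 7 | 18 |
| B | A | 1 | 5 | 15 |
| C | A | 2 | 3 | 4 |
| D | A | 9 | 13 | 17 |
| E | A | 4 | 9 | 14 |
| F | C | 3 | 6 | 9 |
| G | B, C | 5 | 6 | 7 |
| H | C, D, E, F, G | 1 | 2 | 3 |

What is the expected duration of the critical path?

23 days

te_A = (2 + 4·7 + 18)/6 = 48/6 = 8
te_B = (1 + 4·5 + 15)/6 = 36/6 = 6
te_C = (2 + 4·3 + 4)/6 = 18/6 = 3
te_D = (9 + 4·13 + 17)/6 = 78/6 = 13
te_E = (4 + 4·9 + 14)/6 = 54/6 = 9
te_F = (3 + 4·6 + 9)/6 = 36/6 = 6
te_G = (5 + 4·6 + 7)/6 = 36/6 = 6
te_H = (1 + 4·2 + 3)/6 = 12/6 = 2

Forward pass:
ES_A = 0; EF_A = 8
ES_B = 8; EF_B = 8+6 = 14
ES_C = 8; EF_C = 8+3 = 11
ES_D = 8; EF_D = 8+13 = 21
ES_E = 8; EF_E = 8+9 = 17
ES_F = 11; EF_F = 11+6 = 17
ES_G = max(EF_B=14, EF_C=11) = 14; EF_G = 14+6 = 20
ES_H = max(EF_C=11, EF_D=21, EF_E=17, EF_F=17, EF_G=20) = 21; EF_H = 21+2 = 23
Expected project duration μ = 23 days. Critical path: A → D → H.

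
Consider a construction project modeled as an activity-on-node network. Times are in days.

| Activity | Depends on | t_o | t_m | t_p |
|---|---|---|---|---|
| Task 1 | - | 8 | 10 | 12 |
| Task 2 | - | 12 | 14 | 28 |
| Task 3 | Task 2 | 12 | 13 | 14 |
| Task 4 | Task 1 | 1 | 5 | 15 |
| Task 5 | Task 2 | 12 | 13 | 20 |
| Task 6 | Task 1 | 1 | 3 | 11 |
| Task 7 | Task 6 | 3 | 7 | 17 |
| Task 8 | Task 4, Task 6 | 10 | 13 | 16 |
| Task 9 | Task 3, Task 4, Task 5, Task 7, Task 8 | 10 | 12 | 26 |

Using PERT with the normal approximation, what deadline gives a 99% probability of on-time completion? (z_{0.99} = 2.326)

te_Task 1 = (8 + 4·10 + 12)/6 = 60/6 = 10; σ²_Task 1 = ((12−8)/6)² = 0.444
te_Task 2 = (12 + 4·14 + 28)/6 = 96/6 = 16; σ²_Task 2 = ((28−12)/6)² = 7.111
te_Task 3 = (12 + 4·13 + 14)/6 = 78/6 = 13; σ²_Task 3 = ((14−12)/6)² = 0.111
te_Task 4 = (1 + 4·5 + 15)/6 = 36/6 = 6; σ²_Task 4 = ((15−1)/6)² = 5.444
te_Task 5 = (12 + 4·13 + 20)/6 = 84/6 = 14; σ²_Task 5 = ((20−12)/6)² = 1.778
te_Task 6 = (1 + 4·3 + 11)/6 = 24/6 = 4; σ²_Task 6 = ((11−1)/6)² = 2.778
te_Task 7 = (3 + 4·7 + 17)/6 = 48/6 = 8; σ²_Task 7 = ((17−3)/6)² = 5.444
te_Task 8 = (10 + 4·13 + 16)/6 = 78/6 = 13; σ²_Task 8 = ((16−10)/6)² = 1.000
te_Task 9 = (10 + 4·12 + 26)/6 = 84/6 = 14; σ²_Task 9 = ((26−10)/6)² = 7.111

Forward pass:
ES_Task 1 = 0; EF_Task 1 = 10
ES_Task 2 = 0; EF_Task 2 = 16
ES_Task 3 = 16; EF_Task 3 = 16+13 = 29
ES_Task 4 = 10; EF_Task 4 = 10+6 = 16
ES_Task 5 = 16; EF_Task 5 = 16+14 = 30
ES_Task 6 = 10; EF_Task 6 = 10+4 = 14
ES_Task 7 = 14; EF_Task 7 = 14+8 = 22
ES_Task 8 = max(EF_Task 4=16, EF_Task 6=14) = 16; EF_Task 8 = 16+13 = 29
ES_Task 9 = max(EF_Task 3=29, EF_Task 4=16, EF_Task 5=30, EF_Task 7=22, EF_Task 8=29) = 30; EF_Task 9 = 30+14 = 44
Expected project duration μ = 44 days. Critical path: Task 2 → Task 5 → Task 9.

Variance along critical path = 7.111 + 1.778 + 7.111 = 16.000; σ = 4.000 days.
D = μ + z·σ = 44 + 2.326·4.000 = 53.3 days

53.3 days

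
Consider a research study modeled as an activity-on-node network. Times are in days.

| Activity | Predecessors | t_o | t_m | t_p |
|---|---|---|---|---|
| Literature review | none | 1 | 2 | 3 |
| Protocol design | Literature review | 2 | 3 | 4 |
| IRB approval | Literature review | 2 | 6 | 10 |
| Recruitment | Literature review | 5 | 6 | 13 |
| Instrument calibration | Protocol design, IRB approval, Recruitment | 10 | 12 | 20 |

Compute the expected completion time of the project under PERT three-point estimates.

te_Literature review = (1 + 4·2 + 3)/6 = 12/6 = 2
te_Protocol design = (2 + 4·3 + 4)/6 = 18/6 = 3
te_IRB approval = (2 + 4·6 + 10)/6 = 36/6 = 6
te_Recruitment = (5 + 4·6 + 13)/6 = 42/6 = 7
te_Instrument calibration = (10 + 4·12 + 20)/6 = 78/6 = 13

Forward pass:
ES_Literature review = 0; EF_Literature review = 2
ES_Protocol design = 2; EF_Protocol design = 2+3 = 5
ES_IRB approval = 2; EF_IRB approval = 2+6 = 8
ES_Recruitment = 2; EF_Recruitment = 2+7 = 9
ES_Instrument calibration = max(EF_Protocol design=5, EF_IRB approval=8, EF_Recruitment=9) = 9; EF_Instrument calibration = 9+13 = 22
Expected project duration μ = 22 days. Critical path: Literature review → Recruitment → Instrument calibration.

22 days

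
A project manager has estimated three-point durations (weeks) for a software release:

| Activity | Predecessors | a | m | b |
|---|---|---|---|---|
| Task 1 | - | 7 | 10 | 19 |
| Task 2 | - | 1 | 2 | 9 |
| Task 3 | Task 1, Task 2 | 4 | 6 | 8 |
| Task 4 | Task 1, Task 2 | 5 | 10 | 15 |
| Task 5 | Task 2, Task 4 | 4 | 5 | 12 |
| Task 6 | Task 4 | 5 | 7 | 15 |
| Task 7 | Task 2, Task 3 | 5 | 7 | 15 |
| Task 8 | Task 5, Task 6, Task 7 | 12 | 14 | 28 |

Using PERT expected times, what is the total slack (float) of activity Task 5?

te_Task 1 = (7 + 4·10 + 19)/6 = 66/6 = 11
te_Task 2 = (1 + 4·2 + 9)/6 = 18/6 = 3
te_Task 3 = (4 + 4·6 + 8)/6 = 36/6 = 6
te_Task 4 = (5 + 4·10 + 15)/6 = 60/6 = 10
te_Task 5 = (4 + 4·5 + 12)/6 = 36/6 = 6
te_Task 6 = (5 + 4·7 + 15)/6 = 48/6 = 8
te_Task 7 = (5 + 4·7 + 15)/6 = 48/6 = 8
te_Task 8 = (12 + 4·14 + 28)/6 = 96/6 = 16

Forward pass:
ES_Task 1 = 0; EF_Task 1 = 11
ES_Task 2 = 0; EF_Task 2 = 3
ES_Task 3 = max(EF_Task 1=11, EF_Task 2=3) = 11; EF_Task 3 = 11+6 = 17
ES_Task 4 = max(EF_Task 1=11, EF_Task 2=3) = 11; EF_Task 4 = 11+10 = 21
ES_Task 5 = max(EF_Task 2=3, EF_Task 4=21) = 21; EF_Task 5 = 21+6 = 27
ES_Task 6 = 21; EF_Task 6 = 21+8 = 29
ES_Task 7 = max(EF_Task 2=3, EF_Task 3=17) = 17; EF_Task 7 = 17+8 = 25
ES_Task 8 = max(EF_Task 5=27, EF_Task 6=29, EF_Task 7=25) = 29; EF_Task 8 = 29+16 = 45
Expected project duration μ = 45 weeks. Critical path: Task 1 → Task 4 → Task 6 → Task 8.

Backward pass:
LF_Task 8 = 45; LS_Task 8 = 45−16 = 29
LF_Task 7 = LS_Task 8 = 29; LS_Task 7 = 29−8 = 21
LF_Task 6 = LS_Task 8 = 29; LS_Task 6 = 29−8 = 21
LF_Task 5 = LS_Task 8 = 29; LS_Task 5 = 29−6 = 23
LF_Task 4 = min(LS_Task 5=23, LS_Task 6=21) = 21; LS_Task 4 = 21−10 = 11
LF_Task 3 = LS_Task 7 = 21; LS_Task 3 = 21−6 = 15
LF_Task 2 = min(LS_Task 3=15, LS_Task 4=11, LS_Task 5=23, LS_Task 7=21) = 11; LS_Task 2 = 11−3 = 8
LF_Task 1 = min(LS_Task 3=15, LS_Task 4=11) = 11; LS_Task 1 = 11−11 = 0
Slack_Task 5 = LS_Task 5 − ES_Task 5 = 23 − 21 = 2

2 weeks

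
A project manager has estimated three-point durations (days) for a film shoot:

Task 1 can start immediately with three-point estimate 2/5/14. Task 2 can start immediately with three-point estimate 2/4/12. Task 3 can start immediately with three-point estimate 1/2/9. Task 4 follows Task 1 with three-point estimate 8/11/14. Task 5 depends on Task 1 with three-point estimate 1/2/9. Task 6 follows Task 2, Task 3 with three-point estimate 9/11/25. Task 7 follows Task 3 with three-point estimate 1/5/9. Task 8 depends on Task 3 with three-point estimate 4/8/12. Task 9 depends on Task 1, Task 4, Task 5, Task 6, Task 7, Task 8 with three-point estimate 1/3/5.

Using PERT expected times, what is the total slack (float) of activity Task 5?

te_Task 1 = (2 + 4·5 + 14)/6 = 36/6 = 6
te_Task 2 = (2 + 4·4 + 12)/6 = 30/6 = 5
te_Task 3 = (1 + 4·2 + 9)/6 = 18/6 = 3
te_Task 4 = (8 + 4·11 + 14)/6 = 66/6 = 11
te_Task 5 = (1 + 4·2 + 9)/6 = 18/6 = 3
te_Task 6 = (9 + 4·11 + 25)/6 = 78/6 = 13
te_Task 7 = (1 + 4·5 + 9)/6 = 30/6 = 5
te_Task 8 = (4 + 4·8 + 12)/6 = 48/6 = 8
te_Task 9 = (1 + 4·3 + 5)/6 = 18/6 = 3

Forward pass:
ES_Task 1 = 0; EF_Task 1 = 6
ES_Task 2 = 0; EF_Task 2 = 5
ES_Task 3 = 0; EF_Task 3 = 3
ES_Task 4 = 6; EF_Task 4 = 6+11 = 17
ES_Task 5 = 6; EF_Task 5 = 6+3 = 9
ES_Task 6 = max(EF_Task 2=5, EF_Task 3=3) = 5; EF_Task 6 = 5+13 = 18
ES_Task 7 = 3; EF_Task 7 = 3+5 = 8
ES_Task 8 = 3; EF_Task 8 = 3+8 = 11
ES_Task 9 = max(EF_Task 1=6, EF_Task 4=17, EF_Task 5=9, EF_Task 6=18, EF_Task 7=8, EF_Task 8=11) = 18; EF_Task 9 = 18+3 = 21
Expected project duration μ = 21 days. Critical path: Task 2 → Task 6 → Task 9.

Backward pass:
LF_Task 9 = 21; LS_Task 9 = 21−3 = 18
LF_Task 8 = LS_Task 9 = 18; LS_Task 8 = 18−8 = 10
LF_Task 7 = LS_Task 9 = 18; LS_Task 7 = 18−5 = 13
LF_Task 6 = LS_Task 9 = 18; LS_Task 6 = 18−13 = 5
LF_Task 5 = LS_Task 9 = 18; LS_Task 5 = 18−3 = 15
LF_Task 4 = LS_Task 9 = 18; LS_Task 4 = 18−11 = 7
LF_Task 3 = min(LS_Task 6=5, LS_Task 7=13, LS_Task 8=10) = 5; LS_Task 3 = 5−3 = 2
LF_Task 2 = LS_Task 6 = 5; LS_Task 2 = 5−5 = 0
LF_Task 1 = min(LS_Task 4=7, LS_Task 5=15, LS_Task 9=18) = 7; LS_Task 1 = 7−6 = 1
Slack_Task 5 = LS_Task 5 − ES_Task 5 = 15 − 6 = 9

9 days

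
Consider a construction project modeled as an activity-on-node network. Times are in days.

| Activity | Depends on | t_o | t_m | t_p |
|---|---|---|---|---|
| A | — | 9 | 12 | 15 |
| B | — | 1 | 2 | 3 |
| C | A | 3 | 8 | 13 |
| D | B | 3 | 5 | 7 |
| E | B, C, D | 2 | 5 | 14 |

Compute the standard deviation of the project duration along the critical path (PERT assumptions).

te_A = (9 + 4·12 + 15)/6 = 72/6 = 12; σ²_A = ((15−9)/6)² = 1.000
te_B = (1 + 4·2 + 3)/6 = 12/6 = 2; σ²_B = ((3−1)/6)² = 0.111
te_C = (3 + 4·8 + 13)/6 = 48/6 = 8; σ²_C = ((13−3)/6)² = 2.778
te_D = (3 + 4·5 + 7)/6 = 30/6 = 5; σ²_D = ((7−3)/6)² = 0.444
te_E = (2 + 4·5 + 14)/6 = 36/6 = 6; σ²_E = ((14−2)/6)² = 4.000

Forward pass:
ES_A = 0; EF_A = 12
ES_B = 0; EF_B = 2
ES_C = 12; EF_C = 12+8 = 20
ES_D = 2; EF_D = 2+5 = 7
ES_E = max(EF_B=2, EF_C=20, EF_D=7) = 20; EF_E = 20+6 = 26
Expected project duration μ = 26 days. Critical path: A → C → E.

Variance along critical path = 1.000 + 2.778 + 4.000 = 7.778
σ = √7.778 = 2.789 days

2.79 days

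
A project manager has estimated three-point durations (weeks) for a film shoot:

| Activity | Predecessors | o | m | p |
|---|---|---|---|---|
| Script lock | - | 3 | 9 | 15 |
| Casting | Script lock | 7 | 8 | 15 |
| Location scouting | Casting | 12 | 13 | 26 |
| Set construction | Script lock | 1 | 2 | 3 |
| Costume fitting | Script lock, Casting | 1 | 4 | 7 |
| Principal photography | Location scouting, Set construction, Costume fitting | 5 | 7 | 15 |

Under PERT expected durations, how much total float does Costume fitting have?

11 weeks

te_Script lock = (3 + 4·9 + 15)/6 = 54/6 = 9
te_Casting = (7 + 4·8 + 15)/6 = 54/6 = 9
te_Location scouting = (12 + 4·13 + 26)/6 = 90/6 = 15
te_Set construction = (1 + 4·2 + 3)/6 = 12/6 = 2
te_Costume fitting = (1 + 4·4 + 7)/6 = 24/6 = 4
te_Principal photography = (5 + 4·7 + 15)/6 = 48/6 = 8

Forward pass:
ES_Script lock = 0; EF_Script lock = 9
ES_Casting = 9; EF_Casting = 9+9 = 18
ES_Location scouting = 18; EF_Location scouting = 18+15 = 33
ES_Set construction = 9; EF_Set construction = 9+2 = 11
ES_Costume fitting = max(EF_Script lock=9, EF_Casting=18) = 18; EF_Costume fitting = 18+4 = 22
ES_Principal photography = max(EF_Location scouting=33, EF_Set construction=11, EF_Costume fitting=22) = 33; EF_Principal photography = 33+8 = 41
Expected project duration μ = 41 weeks. Critical path: Script lock → Casting → Location scouting → Principal photography.

Backward pass:
LF_Principal photography = 41; LS_Principal photography = 41−8 = 33
LF_Costume fitting = LS_Principal photography = 33; LS_Costume fitting = 33−4 = 29
LF_Set construction = LS_Principal photography = 33; LS_Set construction = 33−2 = 31
LF_Location scouting = LS_Principal photography = 33; LS_Location scouting = 33−15 = 18
LF_Casting = min(LS_Location scouting=18, LS_Costume fitting=29) = 18; LS_Casting = 18−9 = 9
LF_Script lock = min(LS_Casting=9, LS_Set construction=31, LS_Costume fitting=29) = 9; LS_Script lock = 9−9 = 0
Slack_Costume fitting = LS_Costume fitting − ES_Costume fitting = 29 − 18 = 11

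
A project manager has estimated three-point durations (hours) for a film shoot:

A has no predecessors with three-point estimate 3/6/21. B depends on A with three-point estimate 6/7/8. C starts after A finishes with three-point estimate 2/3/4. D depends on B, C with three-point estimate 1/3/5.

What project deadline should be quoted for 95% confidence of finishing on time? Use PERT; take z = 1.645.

te_A = (3 + 4·6 + 21)/6 = 48/6 = 8; σ²_A = ((21−3)/6)² = 9.000
te_B = (6 + 4·7 + 8)/6 = 42/6 = 7; σ²_B = ((8−6)/6)² = 0.111
te_C = (2 + 4·3 + 4)/6 = 18/6 = 3; σ²_C = ((4−2)/6)² = 0.111
te_D = (1 + 4·3 + 5)/6 = 18/6 = 3; σ²_D = ((5−1)/6)² = 0.444

Forward pass:
ES_A = 0; EF_A = 8
ES_B = 8; EF_B = 8+7 = 15
ES_C = 8; EF_C = 8+3 = 11
ES_D = max(EF_B=15, EF_C=11) = 15; EF_D = 15+3 = 18
Expected project duration μ = 18 hours. Critical path: A → B → D.

Variance along critical path = 9.000 + 0.111 + 0.444 = 9.556; σ = 3.091 hours.
D = μ + z·σ = 18 + 1.645·3.091 = 23.1 hours

23.1 hours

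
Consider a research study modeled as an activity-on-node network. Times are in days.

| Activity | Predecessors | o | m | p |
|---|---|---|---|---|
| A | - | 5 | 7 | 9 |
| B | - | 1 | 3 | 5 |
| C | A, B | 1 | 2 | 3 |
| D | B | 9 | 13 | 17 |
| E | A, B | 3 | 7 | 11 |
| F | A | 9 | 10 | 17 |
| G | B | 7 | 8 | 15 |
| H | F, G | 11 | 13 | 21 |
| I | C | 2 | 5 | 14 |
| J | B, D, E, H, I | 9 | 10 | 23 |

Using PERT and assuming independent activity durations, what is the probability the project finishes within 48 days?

te_A = (5 + 4·7 + 9)/6 = 42/6 = 7; σ²_A = ((9−5)/6)² = 0.444
te_B = (1 + 4·3 + 5)/6 = 18/6 = 3; σ²_B = ((5−1)/6)² = 0.444
te_C = (1 + 4·2 + 3)/6 = 12/6 = 2; σ²_C = ((3−1)/6)² = 0.111
te_D = (9 + 4·13 + 17)/6 = 78/6 = 13; σ²_D = ((17−9)/6)² = 1.778
te_E = (3 + 4·7 + 11)/6 = 42/6 = 7; σ²_E = ((11−3)/6)² = 1.778
te_F = (9 + 4·10 + 17)/6 = 66/6 = 11; σ²_F = ((17−9)/6)² = 1.778
te_G = (7 + 4·8 + 15)/6 = 54/6 = 9; σ²_G = ((15−7)/6)² = 1.778
te_H = (11 + 4·13 + 21)/6 = 84/6 = 14; σ²_H = ((21−11)/6)² = 2.778
te_I = (2 + 4·5 + 14)/6 = 36/6 = 6; σ²_I = ((14−2)/6)² = 4.000
te_J = (9 + 4·10 + 23)/6 = 72/6 = 12; σ²_J = ((23−9)/6)² = 5.444

Forward pass:
ES_A = 0; EF_A = 7
ES_B = 0; EF_B = 3
ES_C = max(EF_A=7, EF_B=3) = 7; EF_C = 7+2 = 9
ES_D = 3; EF_D = 3+13 = 16
ES_E = max(EF_A=7, EF_B=3) = 7; EF_E = 7+7 = 14
ES_F = 7; EF_F = 7+11 = 18
ES_G = 3; EF_G = 3+9 = 12
ES_H = max(EF_F=18, EF_G=12) = 18; EF_H = 18+14 = 32
ES_I = 9; EF_I = 9+6 = 15
ES_J = max(EF_B=3, EF_D=16, EF_E=14, EF_H=32, EF_I=15) = 32; EF_J = 32+12 = 44
Expected project duration μ = 44 days. Critical path: A → F → H → J.

Variance along critical path = 0.444 + 1.778 + 2.778 + 5.444 = 10.444; σ = √10.444 = 3.232 days.
Z = (48 − 44) / 3.232 = 1.238
P(T ≤ 48) = Φ(1.238) ≈ 0.892

0.892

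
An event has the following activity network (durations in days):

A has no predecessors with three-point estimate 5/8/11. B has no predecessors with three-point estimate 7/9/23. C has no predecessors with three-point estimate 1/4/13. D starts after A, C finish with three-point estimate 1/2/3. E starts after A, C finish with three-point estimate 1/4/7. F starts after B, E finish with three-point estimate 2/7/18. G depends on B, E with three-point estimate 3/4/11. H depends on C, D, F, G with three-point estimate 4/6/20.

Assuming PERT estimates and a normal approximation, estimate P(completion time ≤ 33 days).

0.893

te_A = (5 + 4·8 + 11)/6 = 48/6 = 8; σ²_A = ((11−5)/6)² = 1.000
te_B = (7 + 4·9 + 23)/6 = 66/6 = 11; σ²_B = ((23−7)/6)² = 7.111
te_C = (1 + 4·4 + 13)/6 = 30/6 = 5; σ²_C = ((13−1)/6)² = 4.000
te_D = (1 + 4·2 + 3)/6 = 12/6 = 2; σ²_D = ((3−1)/6)² = 0.111
te_E = (1 + 4·4 + 7)/6 = 24/6 = 4; σ²_E = ((7−1)/6)² = 1.000
te_F = (2 + 4·7 + 18)/6 = 48/6 = 8; σ²_F = ((18−2)/6)² = 7.111
te_G = (3 + 4·4 + 11)/6 = 30/6 = 5; σ²_G = ((11−3)/6)² = 1.778
te_H = (4 + 4·6 + 20)/6 = 48/6 = 8; σ²_H = ((20−4)/6)² = 7.111

Forward pass:
ES_A = 0; EF_A = 8
ES_B = 0; EF_B = 11
ES_C = 0; EF_C = 5
ES_D = max(EF_A=8, EF_C=5) = 8; EF_D = 8+2 = 10
ES_E = max(EF_A=8, EF_C=5) = 8; EF_E = 8+4 = 12
ES_F = max(EF_B=11, EF_E=12) = 12; EF_F = 12+8 = 20
ES_G = max(EF_B=11, EF_E=12) = 12; EF_G = 12+5 = 17
ES_H = max(EF_C=5, EF_D=10, EF_F=20, EF_G=17) = 20; EF_H = 20+8 = 28
Expected project duration μ = 28 days. Critical path: A → E → F → H.

Variance along critical path = 1.000 + 1.000 + 7.111 + 7.111 = 16.222; σ = √16.222 = 4.028 days.
Z = (33 − 28) / 4.028 = 1.241
P(T ≤ 33) = Φ(1.241) ≈ 0.893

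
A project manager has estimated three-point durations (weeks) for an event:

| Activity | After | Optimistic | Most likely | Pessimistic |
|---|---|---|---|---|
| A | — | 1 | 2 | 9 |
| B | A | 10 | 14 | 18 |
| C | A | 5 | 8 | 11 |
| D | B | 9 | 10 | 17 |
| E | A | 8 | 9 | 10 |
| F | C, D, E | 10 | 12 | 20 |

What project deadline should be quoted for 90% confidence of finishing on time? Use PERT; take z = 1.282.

44.7 weeks

te_A = (1 + 4·2 + 9)/6 = 18/6 = 3; σ²_A = ((9−1)/6)² = 1.778
te_B = (10 + 4·14 + 18)/6 = 84/6 = 14; σ²_B = ((18−10)/6)² = 1.778
te_C = (5 + 4·8 + 11)/6 = 48/6 = 8; σ²_C = ((11−5)/6)² = 1.000
te_D = (9 + 4·10 + 17)/6 = 66/6 = 11; σ²_D = ((17−9)/6)² = 1.778
te_E = (8 + 4·9 + 10)/6 = 54/6 = 9; σ²_E = ((10−8)/6)² = 0.111
te_F = (10 + 4·12 + 20)/6 = 78/6 = 13; σ²_F = ((20−10)/6)² = 2.778

Forward pass:
ES_A = 0; EF_A = 3
ES_B = 3; EF_B = 3+14 = 17
ES_C = 3; EF_C = 3+8 = 11
ES_D = 17; EF_D = 17+11 = 28
ES_E = 3; EF_E = 3+9 = 12
ES_F = max(EF_C=11, EF_D=28, EF_E=12) = 28; EF_F = 28+13 = 41
Expected project duration μ = 41 weeks. Critical path: A → B → D → F.

Variance along critical path = 1.778 + 1.778 + 1.778 + 2.778 = 8.111; σ = 2.848 weeks.
D = μ + z·σ = 41 + 1.282·2.848 = 44.7 weeks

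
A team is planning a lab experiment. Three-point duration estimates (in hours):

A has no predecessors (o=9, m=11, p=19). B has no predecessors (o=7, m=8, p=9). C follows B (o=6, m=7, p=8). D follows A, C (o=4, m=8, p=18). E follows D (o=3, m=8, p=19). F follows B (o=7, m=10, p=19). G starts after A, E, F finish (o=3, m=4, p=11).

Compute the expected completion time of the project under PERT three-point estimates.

38 hours

te_A = (9 + 4·11 + 19)/6 = 72/6 = 12
te_B = (7 + 4·8 + 9)/6 = 48/6 = 8
te_C = (6 + 4·7 + 8)/6 = 42/6 = 7
te_D = (4 + 4·8 + 18)/6 = 54/6 = 9
te_E = (3 + 4·8 + 19)/6 = 54/6 = 9
te_F = (7 + 4·10 + 19)/6 = 66/6 = 11
te_G = (3 + 4·4 + 11)/6 = 30/6 = 5

Forward pass:
ES_A = 0; EF_A = 12
ES_B = 0; EF_B = 8
ES_C = 8; EF_C = 8+7 = 15
ES_D = max(EF_A=12, EF_C=15) = 15; EF_D = 15+9 = 24
ES_E = 24; EF_E = 24+9 = 33
ES_F = 8; EF_F = 8+11 = 19
ES_G = max(EF_A=12, EF_E=33, EF_F=19) = 33; EF_G = 33+5 = 38
Expected project duration μ = 38 hours. Critical path: B → C → D → E → G.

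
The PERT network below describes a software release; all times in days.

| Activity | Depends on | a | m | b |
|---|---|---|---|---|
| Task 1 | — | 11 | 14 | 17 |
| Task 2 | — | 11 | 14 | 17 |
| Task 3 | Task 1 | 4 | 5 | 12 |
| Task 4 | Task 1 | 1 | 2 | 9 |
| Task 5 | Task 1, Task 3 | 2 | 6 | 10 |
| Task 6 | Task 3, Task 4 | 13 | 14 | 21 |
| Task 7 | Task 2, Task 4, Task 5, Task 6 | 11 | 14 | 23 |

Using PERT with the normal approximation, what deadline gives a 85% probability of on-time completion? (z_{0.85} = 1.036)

te_Task 1 = (11 + 4·14 + 17)/6 = 84/6 = 14; σ²_Task 1 = ((17−11)/6)² = 1.000
te_Task 2 = (11 + 4·14 + 17)/6 = 84/6 = 14; σ²_Task 2 = ((17−11)/6)² = 1.000
te_Task 3 = (4 + 4·5 + 12)/6 = 36/6 = 6; σ²_Task 3 = ((12−4)/6)² = 1.778
te_Task 4 = (1 + 4·2 + 9)/6 = 18/6 = 3; σ²_Task 4 = ((9−1)/6)² = 1.778
te_Task 5 = (2 + 4·6 + 10)/6 = 36/6 = 6; σ²_Task 5 = ((10−2)/6)² = 1.778
te_Task 6 = (13 + 4·14 + 21)/6 = 90/6 = 15; σ²_Task 6 = ((21−13)/6)² = 1.778
te_Task 7 = (11 + 4·14 + 23)/6 = 90/6 = 15; σ²_Task 7 = ((23−11)/6)² = 4.000

Forward pass:
ES_Task 1 = 0; EF_Task 1 = 14
ES_Task 2 = 0; EF_Task 2 = 14
ES_Task 3 = 14; EF_Task 3 = 14+6 = 20
ES_Task 4 = 14; EF_Task 4 = 14+3 = 17
ES_Task 5 = max(EF_Task 1=14, EF_Task 3=20) = 20; EF_Task 5 = 20+6 = 26
ES_Task 6 = max(EF_Task 3=20, EF_Task 4=17) = 20; EF_Task 6 = 20+15 = 35
ES_Task 7 = max(EF_Task 2=14, EF_Task 4=17, EF_Task 5=26, EF_Task 6=35) = 35; EF_Task 7 = 35+15 = 50
Expected project duration μ = 50 days. Critical path: Task 1 → Task 3 → Task 6 → Task 7.

Variance along critical path = 1.000 + 1.778 + 1.778 + 4.000 = 8.556; σ = 2.925 days.
D = μ + z·σ = 50 + 1.036·2.925 = 53.0 days

53.0 days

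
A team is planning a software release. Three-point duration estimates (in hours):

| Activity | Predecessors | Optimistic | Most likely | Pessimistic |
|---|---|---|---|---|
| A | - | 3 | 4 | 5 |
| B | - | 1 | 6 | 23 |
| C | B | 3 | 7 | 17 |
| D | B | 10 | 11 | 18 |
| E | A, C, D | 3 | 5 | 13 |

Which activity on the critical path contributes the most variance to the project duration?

B

te_A = (3 + 4·4 + 5)/6 = 24/6 = 4; σ²_A = ((5−3)/6)² = 0.111
te_B = (1 + 4·6 + 23)/6 = 48/6 = 8; σ²_B = ((23−1)/6)² = 13.444
te_C = (3 + 4·7 + 17)/6 = 48/6 = 8; σ²_C = ((17−3)/6)² = 5.444
te_D = (10 + 4·11 + 18)/6 = 72/6 = 12; σ²_D = ((18−10)/6)² = 1.778
te_E = (3 + 4·5 + 13)/6 = 36/6 = 6; σ²_E = ((13−3)/6)² = 2.778

Forward pass:
ES_A = 0; EF_A = 4
ES_B = 0; EF_B = 8
ES_C = 8; EF_C = 8+8 = 16
ES_D = 8; EF_D = 8+12 = 20
ES_E = max(EF_A=4, EF_C=16, EF_D=20) = 20; EF_E = 20+6 = 26
Expected project duration μ = 26 hours. Critical path: B → D → E.

Variances on critical path: σ²_B=13.444, σ²_D=1.778, σ²_E=2.778.
Largest is σ²_B = 13.444.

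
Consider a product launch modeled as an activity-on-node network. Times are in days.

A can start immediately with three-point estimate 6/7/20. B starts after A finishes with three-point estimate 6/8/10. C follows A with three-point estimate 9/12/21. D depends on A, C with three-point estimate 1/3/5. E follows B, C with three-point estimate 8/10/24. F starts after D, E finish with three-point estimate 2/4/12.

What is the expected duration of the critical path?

39 days

te_A = (6 + 4·7 + 20)/6 = 54/6 = 9
te_B = (6 + 4·8 + 10)/6 = 48/6 = 8
te_C = (9 + 4·12 + 21)/6 = 78/6 = 13
te_D = (1 + 4·3 + 5)/6 = 18/6 = 3
te_E = (8 + 4·10 + 24)/6 = 72/6 = 12
te_F = (2 + 4·4 + 12)/6 = 30/6 = 5

Forward pass:
ES_A = 0; EF_A = 9
ES_B = 9; EF_B = 9+8 = 17
ES_C = 9; EF_C = 9+13 = 22
ES_D = max(EF_A=9, EF_C=22) = 22; EF_D = 22+3 = 25
ES_E = max(EF_B=17, EF_C=22) = 22; EF_E = 22+12 = 34
ES_F = max(EF_D=25, EF_E=34) = 34; EF_F = 34+5 = 39
Expected project duration μ = 39 days. Critical path: A → C → E → F.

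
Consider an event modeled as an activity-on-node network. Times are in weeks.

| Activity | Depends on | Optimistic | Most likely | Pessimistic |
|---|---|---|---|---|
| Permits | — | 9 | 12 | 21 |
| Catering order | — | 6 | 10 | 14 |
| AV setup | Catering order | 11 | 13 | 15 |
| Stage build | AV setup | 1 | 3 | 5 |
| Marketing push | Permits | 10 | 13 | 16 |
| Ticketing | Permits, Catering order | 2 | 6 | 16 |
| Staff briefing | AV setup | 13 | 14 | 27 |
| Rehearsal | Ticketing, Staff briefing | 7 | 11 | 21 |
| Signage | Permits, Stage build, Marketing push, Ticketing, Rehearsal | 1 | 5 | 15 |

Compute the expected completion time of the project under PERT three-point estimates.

te_Permits = (9 + 4·12 + 21)/6 = 78/6 = 13
te_Catering order = (6 + 4·10 + 14)/6 = 60/6 = 10
te_AV setup = (11 + 4·13 + 15)/6 = 78/6 = 13
te_Stage build = (1 + 4·3 + 5)/6 = 18/6 = 3
te_Marketing push = (10 + 4·13 + 16)/6 = 78/6 = 13
te_Ticketing = (2 + 4·6 + 16)/6 = 42/6 = 7
te_Staff briefing = (13 + 4·14 + 27)/6 = 96/6 = 16
te_Rehearsal = (7 + 4·11 + 21)/6 = 72/6 = 12
te_Signage = (1 + 4·5 + 15)/6 = 36/6 = 6

Forward pass:
ES_Permits = 0; EF_Permits = 13
ES_Catering order = 0; EF_Catering order = 10
ES_AV setup = 10; EF_AV setup = 10+13 = 23
ES_Stage build = 23; EF_Stage build = 23+3 = 26
ES_Marketing push = 13; EF_Marketing push = 13+13 = 26
ES_Ticketing = max(EF_Permits=13, EF_Catering order=10) = 13; EF_Ticketing = 13+7 = 20
ES_Staff briefing = 23; EF_Staff briefing = 23+16 = 39
ES_Rehearsal = max(EF_Ticketing=20, EF_Staff briefing=39) = 39; EF_Rehearsal = 39+12 = 51
ES_Signage = max(EF_Permits=13, EF_Stage build=26, EF_Marketing push=26, EF_Ticketing=20, EF_Rehearsal=51) = 51; EF_Signage = 51+6 = 57
Expected project duration μ = 57 weeks. Critical path: Catering order → AV setup → Staff briefing → Rehearsal → Signage.

57 weeks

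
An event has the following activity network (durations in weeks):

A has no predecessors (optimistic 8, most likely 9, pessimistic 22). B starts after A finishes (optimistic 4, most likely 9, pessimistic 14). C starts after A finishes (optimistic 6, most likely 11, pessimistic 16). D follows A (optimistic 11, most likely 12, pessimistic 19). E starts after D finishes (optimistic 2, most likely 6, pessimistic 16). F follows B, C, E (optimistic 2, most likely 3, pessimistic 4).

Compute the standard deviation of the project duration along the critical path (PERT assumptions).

te_A = (8 + 4·9 + 22)/6 = 66/6 = 11; σ²_A = ((22−8)/6)² = 5.444
te_B = (4 + 4·9 + 14)/6 = 54/6 = 9; σ²_B = ((14−4)/6)² = 2.778
te_C = (6 + 4·11 + 16)/6 = 66/6 = 11; σ²_C = ((16−6)/6)² = 2.778
te_D = (11 + 4·12 + 19)/6 = 78/6 = 13; σ²_D = ((19−11)/6)² = 1.778
te_E = (2 + 4·6 + 16)/6 = 42/6 = 7; σ²_E = ((16−2)/6)² = 5.444
te_F = (2 + 4·3 + 4)/6 = 18/6 = 3; σ²_F = ((4−2)/6)² = 0.111

Forward pass:
ES_A = 0; EF_A = 11
ES_B = 11; EF_B = 11+9 = 20
ES_C = 11; EF_C = 11+11 = 22
ES_D = 11; EF_D = 11+13 = 24
ES_E = 24; EF_E = 24+7 = 31
ES_F = max(EF_B=20, EF_C=22, EF_E=31) = 31; EF_F = 31+3 = 34
Expected project duration μ = 34 weeks. Critical path: A → D → E → F.

Variance along critical path = 5.444 + 1.778 + 5.444 + 0.111 = 12.778
σ = √12.778 = 3.575 weeks

3.57 weeks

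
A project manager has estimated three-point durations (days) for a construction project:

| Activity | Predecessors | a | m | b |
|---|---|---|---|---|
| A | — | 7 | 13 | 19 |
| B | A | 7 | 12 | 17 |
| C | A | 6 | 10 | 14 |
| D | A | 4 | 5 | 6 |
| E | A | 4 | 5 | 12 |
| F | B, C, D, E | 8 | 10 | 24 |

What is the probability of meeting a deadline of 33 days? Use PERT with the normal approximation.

te_A = (7 + 4·13 + 19)/6 = 78/6 = 13; σ²_A = ((19−7)/6)² = 4.000
te_B = (7 + 4·12 + 17)/6 = 72/6 = 12; σ²_B = ((17−7)/6)² = 2.778
te_C = (6 + 4·10 + 14)/6 = 60/6 = 10; σ²_C = ((14−6)/6)² = 1.778
te_D = (4 + 4·5 + 6)/6 = 30/6 = 5; σ²_D = ((6−4)/6)² = 0.111
te_E = (4 + 4·5 + 12)/6 = 36/6 = 6; σ²_E = ((12−4)/6)² = 1.778
te_F = (8 + 4·10 + 24)/6 = 72/6 = 12; σ²_F = ((24−8)/6)² = 7.111

Forward pass:
ES_A = 0; EF_A = 13
ES_B = 13; EF_B = 13+12 = 25
ES_C = 13; EF_C = 13+10 = 23
ES_D = 13; EF_D = 13+5 = 18
ES_E = 13; EF_E = 13+6 = 19
ES_F = max(EF_B=25, EF_C=23, EF_D=18, EF_E=19) = 25; EF_F = 25+12 = 37
Expected project duration μ = 37 days. Critical path: A → B → F.

Variance along critical path = 4.000 + 2.778 + 7.111 = 13.889; σ = √13.889 = 3.727 days.
Z = (33 − 37) / 3.727 = -1.073
P(T ≤ 33) = Φ(-1.073) ≈ 0.142

0.142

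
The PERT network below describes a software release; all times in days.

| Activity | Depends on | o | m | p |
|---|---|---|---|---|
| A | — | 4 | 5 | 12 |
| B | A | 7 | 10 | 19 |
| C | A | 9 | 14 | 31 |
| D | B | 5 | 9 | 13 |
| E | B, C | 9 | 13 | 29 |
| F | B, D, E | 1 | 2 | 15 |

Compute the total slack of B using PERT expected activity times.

5 days

te_A = (4 + 4·5 + 12)/6 = 36/6 = 6
te_B = (7 + 4·10 + 19)/6 = 66/6 = 11
te_C = (9 + 4·14 + 31)/6 = 96/6 = 16
te_D = (5 + 4·9 + 13)/6 = 54/6 = 9
te_E = (9 + 4·13 + 29)/6 = 90/6 = 15
te_F = (1 + 4·2 + 15)/6 = 24/6 = 4

Forward pass:
ES_A = 0; EF_A = 6
ES_B = 6; EF_B = 6+11 = 17
ES_C = 6; EF_C = 6+16 = 22
ES_D = 17; EF_D = 17+9 = 26
ES_E = max(EF_B=17, EF_C=22) = 22; EF_E = 22+15 = 37
ES_F = max(EF_B=17, EF_D=26, EF_E=37) = 37; EF_F = 37+4 = 41
Expected project duration μ = 41 days. Critical path: A → C → E → F.

Backward pass:
LF_F = 41; LS_F = 41−4 = 37
LF_E = LS_F = 37; LS_E = 37−15 = 22
LF_D = LS_F = 37; LS_D = 37−9 = 28
LF_C = LS_E = 22; LS_C = 22−16 = 6
LF_B = min(LS_D=28, LS_E=22, LS_F=37) = 22; LS_B = 22−11 = 11
LF_A = min(LS_B=11, LS_C=6) = 6; LS_A = 6−6 = 0
Slack_B = LS_B − ES_B = 11 − 6 = 5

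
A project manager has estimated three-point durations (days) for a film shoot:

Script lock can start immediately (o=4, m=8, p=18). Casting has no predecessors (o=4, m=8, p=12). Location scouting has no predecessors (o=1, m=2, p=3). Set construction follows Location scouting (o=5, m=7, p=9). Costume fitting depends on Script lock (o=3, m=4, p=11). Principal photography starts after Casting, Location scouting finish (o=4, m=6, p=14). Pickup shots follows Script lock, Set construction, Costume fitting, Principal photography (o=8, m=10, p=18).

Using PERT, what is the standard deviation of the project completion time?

2.71 days

te_Script lock = (4 + 4·8 + 18)/6 = 54/6 = 9; σ²_Script lock = ((18−4)/6)² = 5.444
te_Casting = (4 + 4·8 + 12)/6 = 48/6 = 8; σ²_Casting = ((12−4)/6)² = 1.778
te_Location scouting = (1 + 4·2 + 3)/6 = 12/6 = 2; σ²_Location scouting = ((3−1)/6)² = 0.111
te_Set construction = (5 + 4·7 + 9)/6 = 42/6 = 7; σ²_Set construction = ((9−5)/6)² = 0.444
te_Costume fitting = (3 + 4·4 + 11)/6 = 30/6 = 5; σ²_Costume fitting = ((11−3)/6)² = 1.778
te_Principal photography = (4 + 4·6 + 14)/6 = 42/6 = 7; σ²_Principal photography = ((14−4)/6)² = 2.778
te_Pickup shots = (8 + 4·10 + 18)/6 = 66/6 = 11; σ²_Pickup shots = ((18−8)/6)² = 2.778

Forward pass:
ES_Script lock = 0; EF_Script lock = 9
ES_Casting = 0; EF_Casting = 8
ES_Location scouting = 0; EF_Location scouting = 2
ES_Set construction = 2; EF_Set construction = 2+7 = 9
ES_Costume fitting = 9; EF_Costume fitting = 9+5 = 14
ES_Principal photography = max(EF_Casting=8, EF_Location scouting=2) = 8; EF_Principal photography = 8+7 = 15
ES_Pickup shots = max(EF_Script lock=9, EF_Set construction=9, EF_Costume fitting=14, EF_Principal photography=15) = 15; EF_Pickup shots = 15+11 = 26
Expected project duration μ = 26 days. Critical path: Casting → Principal photography → Pickup shots.

Variance along critical path = 1.778 + 2.778 + 2.778 = 7.333
σ = √7.333 = 2.708 days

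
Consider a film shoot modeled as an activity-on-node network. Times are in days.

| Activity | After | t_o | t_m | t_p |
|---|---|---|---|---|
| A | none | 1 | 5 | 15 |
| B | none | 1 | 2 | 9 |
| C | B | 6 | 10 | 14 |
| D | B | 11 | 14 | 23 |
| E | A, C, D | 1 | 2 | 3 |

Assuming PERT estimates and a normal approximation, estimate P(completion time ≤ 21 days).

0.660

te_A = (1 + 4·5 + 15)/6 = 36/6 = 6; σ²_A = ((15−1)/6)² = 5.444
te_B = (1 + 4·2 + 9)/6 = 18/6 = 3; σ²_B = ((9−1)/6)² = 1.778
te_C = (6 + 4·10 + 14)/6 = 60/6 = 10; σ²_C = ((14−6)/6)² = 1.778
te_D = (11 + 4·14 + 23)/6 = 90/6 = 15; σ²_D = ((23−11)/6)² = 4.000
te_E = (1 + 4·2 + 3)/6 = 12/6 = 2; σ²_E = ((3−1)/6)² = 0.111

Forward pass:
ES_A = 0; EF_A = 6
ES_B = 0; EF_B = 3
ES_C = 3; EF_C = 3+10 = 13
ES_D = 3; EF_D = 3+15 = 18
ES_E = max(EF_A=6, EF_C=13, EF_D=18) = 18; EF_E = 18+2 = 20
Expected project duration μ = 20 days. Critical path: B → D → E.

Variance along critical path = 1.778 + 4.000 + 0.111 = 5.889; σ = √5.889 = 2.427 days.
Z = (21 − 20) / 2.427 = 0.412
P(T ≤ 21) = Φ(0.412) ≈ 0.660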